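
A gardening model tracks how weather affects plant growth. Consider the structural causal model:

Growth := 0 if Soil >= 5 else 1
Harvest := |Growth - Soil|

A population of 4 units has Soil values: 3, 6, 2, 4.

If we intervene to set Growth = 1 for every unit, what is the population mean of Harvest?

The intervention sets Growth=1 in all 4 units regardless of Soil. Recomputing Harvest per unit gives 2, 5, 1, 3; average 2.75.

2.75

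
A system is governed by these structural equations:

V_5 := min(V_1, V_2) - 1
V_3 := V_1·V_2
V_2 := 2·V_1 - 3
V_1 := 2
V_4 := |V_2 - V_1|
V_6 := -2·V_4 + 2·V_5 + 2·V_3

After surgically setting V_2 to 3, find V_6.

12

Under do(V_2=3), the mechanism V_2 := 2·V_1 - 3 is discarded; V_2 is fixed at 3.
V_3 = V_1·V_2  [with V_1=2, V_2=3]  = 6
V_4 = |V_2 - V_1|  [with V_2=3, V_1=2]  = 1
V_5 = min(V_1, V_2) - 1  [with V_1=2, V_2=3]  = 1
V_6 = -2·V_4 + 2·V_5 + 2·V_3  [with V_4=1, V_5=1, V_3=6]  = 12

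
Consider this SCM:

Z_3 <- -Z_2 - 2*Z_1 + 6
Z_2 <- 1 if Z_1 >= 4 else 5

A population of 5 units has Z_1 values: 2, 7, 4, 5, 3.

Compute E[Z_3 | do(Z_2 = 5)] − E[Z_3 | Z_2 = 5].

do(Z_2=5) breaks Z_2's dependence on Z_1. With Z_2=5 fixed, Z_3 across the units is -3, -13, -7, -9, -5, mean -7.4.
E[Z_3|Z_2=5] averages over only the 2 units with Z_2=5 (Z_1 = 2, 3): Z_3 = -3, -5, mean -4.
Difference = -7.4 − (-4) = -3.4.

-3.4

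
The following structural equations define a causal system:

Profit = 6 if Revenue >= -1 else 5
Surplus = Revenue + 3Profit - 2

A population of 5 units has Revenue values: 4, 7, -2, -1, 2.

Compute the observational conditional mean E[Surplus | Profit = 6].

19

E[Surplus|Profit=6] averages over only the 4 units with Profit=6 (Revenue = 4, 7, -1, 2): Surplus = 20, 23, 15, 18, mean 19.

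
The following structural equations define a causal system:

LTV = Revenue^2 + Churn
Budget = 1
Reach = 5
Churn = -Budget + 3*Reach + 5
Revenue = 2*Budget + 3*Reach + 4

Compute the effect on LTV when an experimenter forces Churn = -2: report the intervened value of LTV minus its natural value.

-21

do(Churn=-2) replaces the equation Churn = -Budget + 3*Reach + 5 with the constant Churn = -2.
Revenue = 2*Budget + 3*Reach + 4  [with Budget=1, Reach=5]  = 21
LTV = Revenue^2 + Churn  [with Revenue=21, Churn=-2]  = 439
Without intervention: Churn = -Budget + 3*Reach + 5  [with Budget=1, Reach=5]  = 19; Revenue = 2*Budget + 3*Reach + 4  [with Budget=1, Reach=5]  = 21; LTV = Revenue^2 + Churn  [with Revenue=21, Churn=19]  = 460.
Change = 439 − 460 = -21.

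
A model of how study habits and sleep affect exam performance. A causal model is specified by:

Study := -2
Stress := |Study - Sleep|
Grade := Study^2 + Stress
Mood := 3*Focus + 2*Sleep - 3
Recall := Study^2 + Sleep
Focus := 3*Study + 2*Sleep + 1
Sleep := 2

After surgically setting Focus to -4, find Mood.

-11

Intervening sets Focus = -4 and removes its equation (Focus := 3*Study + 2*Sleep + 1).
Mood = 3*Focus + 2*Sleep - 3  [with Focus=-4, Sleep=2]  = -11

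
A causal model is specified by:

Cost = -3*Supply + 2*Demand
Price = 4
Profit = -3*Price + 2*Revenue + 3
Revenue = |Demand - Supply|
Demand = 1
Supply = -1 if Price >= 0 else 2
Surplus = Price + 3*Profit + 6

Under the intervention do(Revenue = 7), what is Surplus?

25

Under do(Revenue=7), the mechanism Revenue = |Demand - Supply| is discarded; Revenue is fixed at 7.
Profit = -3*Price + 2*Revenue + 3  [with Price=4, Revenue=7]  = 5
Surplus = Price + 3*Profit + 6  [with Price=4, Profit=5]  = 25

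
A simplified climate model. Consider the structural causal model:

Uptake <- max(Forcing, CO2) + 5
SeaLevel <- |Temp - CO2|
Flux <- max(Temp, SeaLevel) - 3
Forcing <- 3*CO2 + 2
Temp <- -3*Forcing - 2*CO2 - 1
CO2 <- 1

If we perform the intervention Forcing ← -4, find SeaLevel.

Under do(Forcing=-4), the mechanism Forcing <- 3*CO2 + 2 is discarded; Forcing is fixed at -4.
Temp = -3*Forcing - 2*CO2 - 1  [with Forcing=-4, CO2=1]  = 9
SeaLevel = |Temp - CO2|  [with Temp=9, CO2=1]  = 8

8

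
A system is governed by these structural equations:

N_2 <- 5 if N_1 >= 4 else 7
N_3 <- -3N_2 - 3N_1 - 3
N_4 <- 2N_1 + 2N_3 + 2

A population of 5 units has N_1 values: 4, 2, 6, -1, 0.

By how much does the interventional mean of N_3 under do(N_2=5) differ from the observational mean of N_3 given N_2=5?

The intervention sets N_2=5 in all 5 units regardless of N_1. Recomputing N_3 per unit gives -30, -24, -36, -15, -18; average -24.6.
E[N_3|N_2=5] averages over only the 2 units with N_2=5 (N_1 = 4, 6): N_3 = -30, -36, mean -33.
Difference = -24.6 − (-33) = 8.4.

8.4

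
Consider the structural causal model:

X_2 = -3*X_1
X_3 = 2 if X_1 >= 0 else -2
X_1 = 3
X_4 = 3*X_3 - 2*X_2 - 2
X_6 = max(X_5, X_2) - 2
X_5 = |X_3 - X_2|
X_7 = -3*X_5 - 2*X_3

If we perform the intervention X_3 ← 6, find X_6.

The intervention breaks the incoming arrows to X_3: X_3 = 2 if X_1 >= 0 else -2 no longer applies, and X_3 = 6.
X_2 = -3*X_1  [with X_1=3]  = -9
X_5 = |X_3 - X_2|  [with X_3=6, X_2=-9]  = 15
X_6 = max(X_5, X_2) - 2  [with X_5=15, X_2=-9]  = 13

13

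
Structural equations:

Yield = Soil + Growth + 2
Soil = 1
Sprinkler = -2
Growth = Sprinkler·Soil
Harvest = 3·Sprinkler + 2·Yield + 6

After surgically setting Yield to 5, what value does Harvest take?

Intervening sets Yield = 5 and removes its equation (Yield = Soil + Growth + 2).
Harvest = 3·Sprinkler + 2·Yield + 6  [with Sprinkler=-2, Yield=5]  = 10

10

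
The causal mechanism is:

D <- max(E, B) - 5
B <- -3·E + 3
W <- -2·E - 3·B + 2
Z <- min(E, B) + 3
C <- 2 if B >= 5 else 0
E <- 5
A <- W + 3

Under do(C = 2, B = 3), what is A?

-14

Setting C = 2, B = 3 by intervention discards those variables' equations.
W = -2·E - 3·B + 2  [with E=5, B=3]  = -17
A = W + 3  [with W=-17]  = -14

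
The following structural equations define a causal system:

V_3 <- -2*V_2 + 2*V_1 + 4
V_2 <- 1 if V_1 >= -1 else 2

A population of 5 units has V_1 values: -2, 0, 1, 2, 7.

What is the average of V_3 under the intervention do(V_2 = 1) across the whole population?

The intervention sets V_2=1 in all 5 units regardless of V_1. Recomputing V_3 per unit gives -2, 2, 4, 6, 16; average 5.2.

5.2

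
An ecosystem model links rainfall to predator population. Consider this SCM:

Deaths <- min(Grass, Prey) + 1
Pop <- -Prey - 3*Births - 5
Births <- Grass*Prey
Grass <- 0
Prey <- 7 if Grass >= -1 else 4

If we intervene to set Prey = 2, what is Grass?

0

Under do(Prey=2), the mechanism Prey <- 7 if Grass >= -1 else 4 is discarded; Prey is fixed at 2.
Grass is not downstream of the intervention, so its value is determined by the original equations.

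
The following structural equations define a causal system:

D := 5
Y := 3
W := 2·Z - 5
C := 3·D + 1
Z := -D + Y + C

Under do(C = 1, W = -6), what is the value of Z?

-1

The joint intervention fixes C = 1, W = -6, removing each variable's own equation.
Z = -D + Y + C  [with D=5, Y=3, C=1]  = -1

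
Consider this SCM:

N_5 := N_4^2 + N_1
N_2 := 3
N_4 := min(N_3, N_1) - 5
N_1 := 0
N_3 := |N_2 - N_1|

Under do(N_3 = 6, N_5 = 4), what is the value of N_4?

-5

The joint intervention fixes N_3 = 6, N_5 = 4, removing each variable's own equation.
N_4 = min(N_3, N_1) - 5  [with N_3=6, N_1=0]  = -5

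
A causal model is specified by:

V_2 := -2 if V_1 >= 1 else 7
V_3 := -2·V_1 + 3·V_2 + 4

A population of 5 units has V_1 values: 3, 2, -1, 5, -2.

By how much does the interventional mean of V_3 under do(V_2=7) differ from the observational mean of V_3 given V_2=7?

Every unit gets V_2=7 under the intervention. V_3 values become 19, 21, 27, 15, 29; E[V_3|do(V_2=7)] = 22.2.
E[V_3|V_2=7] averages over only the 2 units with V_2=7 (V_1 = -1, -2): V_3 = 27, 29, mean 28.
Difference = 22.2 − 28 = -5.8.

-5.8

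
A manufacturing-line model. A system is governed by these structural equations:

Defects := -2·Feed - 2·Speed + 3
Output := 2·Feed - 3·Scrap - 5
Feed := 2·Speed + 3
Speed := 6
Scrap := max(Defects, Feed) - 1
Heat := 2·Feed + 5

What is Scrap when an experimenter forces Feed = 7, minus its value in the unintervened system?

do(Feed=7) replaces the equation Feed := 2·Speed + 3 with the constant Feed = 7.
Defects = -2·Feed - 2·Speed + 3  [with Feed=7, Speed=6]  = -23
Scrap = max(Defects, Feed) - 1  [with Defects=-23, Feed=7]  = 6
Without intervention: Feed = 2·Speed + 3  [with Speed=6]  = 15; Defects = -2·Feed - 2·Speed + 3  [with Feed=15, Speed=6]  = -39; Scrap = max(Defects, Feed) - 1  [with Defects=-39, Feed=15]  = 14.
Change = 6 − 14 = -8.

-8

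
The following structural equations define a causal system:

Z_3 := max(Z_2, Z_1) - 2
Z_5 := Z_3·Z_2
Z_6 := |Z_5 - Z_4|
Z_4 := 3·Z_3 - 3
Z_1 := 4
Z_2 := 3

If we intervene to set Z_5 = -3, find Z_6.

The intervention breaks the incoming arrows to Z_5: Z_5 := Z_3·Z_2 no longer applies, and Z_5 = -3.
Z_3 = max(Z_2, Z_1) - 2  [with Z_2=3, Z_1=4]  = 2
Z_4 = 3·Z_3 - 3  [with Z_3=2]  = 3
Z_6 = |Z_5 - Z_4|  [with Z_5=-3, Z_4=3]  = 6

6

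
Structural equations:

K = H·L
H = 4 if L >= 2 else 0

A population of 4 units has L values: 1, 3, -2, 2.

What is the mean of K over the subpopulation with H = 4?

Observing H=4 restricts to units where H's equation naturally yields 4: L ∈ {3, 2}. In that subpopulation K = 12, 8, mean 10.

10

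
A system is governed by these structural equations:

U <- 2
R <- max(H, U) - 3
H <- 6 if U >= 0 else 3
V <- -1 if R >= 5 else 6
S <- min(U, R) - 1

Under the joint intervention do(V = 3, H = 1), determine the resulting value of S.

-2

The joint intervention fixes V = 3, H = 1, removing each variable's own equation.
R = max(H, U) - 3  [with H=1, U=2]  = -1
S = min(U, R) - 1  [with U=2, R=-1]  = -2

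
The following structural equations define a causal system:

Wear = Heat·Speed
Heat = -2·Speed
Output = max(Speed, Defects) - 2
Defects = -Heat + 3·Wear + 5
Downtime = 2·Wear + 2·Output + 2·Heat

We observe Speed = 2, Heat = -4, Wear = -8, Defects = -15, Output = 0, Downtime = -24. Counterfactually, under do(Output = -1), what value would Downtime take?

-26

The intervention breaks the incoming arrows to Output: Output = max(Speed, Defects) - 2 no longer applies, and Output = -1.
Heat = -2·Speed  [with Speed=2]  = -4
Wear = Heat·Speed  [with Heat=-4, Speed=2]  = -8
Downtime = 2·Wear + 2·Output + 2·Heat  [with Wear=-8, Output=-1, Heat=-4]  = -26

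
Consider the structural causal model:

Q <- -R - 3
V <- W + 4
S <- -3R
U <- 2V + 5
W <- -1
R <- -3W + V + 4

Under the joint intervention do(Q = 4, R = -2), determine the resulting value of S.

6

The joint intervention fixes Q = 4, R = -2, removing each variable's own equation.
S = -3R  [with R=-2]  = 6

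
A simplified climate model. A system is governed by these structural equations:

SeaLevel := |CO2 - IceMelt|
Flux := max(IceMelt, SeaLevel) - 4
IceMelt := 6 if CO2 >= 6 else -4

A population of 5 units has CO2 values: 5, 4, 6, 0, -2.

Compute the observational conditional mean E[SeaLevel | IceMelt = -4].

5.75

Conditioning on IceMelt=-4 selects the 4 unit(s) with CO2 ∈ {5, 4, 0, -2}. Their SeaLevel values: 9, 8, 4, 2. Mean = 5.75.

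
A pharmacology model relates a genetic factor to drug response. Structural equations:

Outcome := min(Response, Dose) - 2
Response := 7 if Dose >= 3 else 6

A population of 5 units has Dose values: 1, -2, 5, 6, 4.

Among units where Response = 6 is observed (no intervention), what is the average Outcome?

-2.5

Observing Response=6 restricts to units where Response's equation naturally yields 6: Dose ∈ {1, -2}. In that subpopulation Outcome = -1, -4, mean -2.5.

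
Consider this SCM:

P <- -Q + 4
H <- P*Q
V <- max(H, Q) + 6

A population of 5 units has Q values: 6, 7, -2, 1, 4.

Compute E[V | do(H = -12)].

Every unit gets H=-12 under the intervention. V values become 12, 13, 4, 7, 10; E[V|do(H=-12)] = 9.2.

9.2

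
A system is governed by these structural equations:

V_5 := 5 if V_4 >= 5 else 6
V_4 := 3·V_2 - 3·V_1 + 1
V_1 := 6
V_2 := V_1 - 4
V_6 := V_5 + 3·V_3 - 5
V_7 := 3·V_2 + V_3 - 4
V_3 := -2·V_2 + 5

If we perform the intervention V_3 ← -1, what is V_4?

The intervention breaks the incoming arrows to V_3: V_3 := -2·V_2 + 5 no longer applies, and V_3 = -1.
V_4 is not downstream of the intervention, so its value is determined by the original equations.
V_2 = V_1 - 4  [with V_1=6]  = 2
V_4 = 3·V_2 - 3·V_1 + 1  [with V_2=2, V_1=6]  = -11

-11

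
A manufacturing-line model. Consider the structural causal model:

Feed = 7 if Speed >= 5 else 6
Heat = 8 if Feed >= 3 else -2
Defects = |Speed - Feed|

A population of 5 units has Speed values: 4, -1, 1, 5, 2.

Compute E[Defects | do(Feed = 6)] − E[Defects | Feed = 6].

Every unit gets Feed=6 under the intervention. Defects values become 2, 7, 5, 1, 4; E[Defects|do(Feed=6)] = 3.8.
Observing Feed=6 restricts to units where Feed's equation naturally yields 6: Speed ∈ {4, -1, 1, 2}. In that subpopulation Defects = 2, 7, 5, 4, mean 4.5.
Difference = 3.8 − 4.5 = -0.7.

-0.7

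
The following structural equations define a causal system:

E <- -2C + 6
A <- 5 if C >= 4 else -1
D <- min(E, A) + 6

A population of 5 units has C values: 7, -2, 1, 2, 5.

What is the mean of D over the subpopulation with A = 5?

0

Conditioning on A=5 selects the 2 unit(s) with C ∈ {7, 5}. Their D values: -2, 2. Mean = 0.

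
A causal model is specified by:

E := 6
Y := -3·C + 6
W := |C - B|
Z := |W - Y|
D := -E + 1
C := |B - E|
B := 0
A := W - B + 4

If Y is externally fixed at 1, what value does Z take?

Under do(Y=1), the mechanism Y := -3·C + 6 is discarded; Y is fixed at 1.
C = |B - E|  [with B=0, E=6]  = 6
W = |C - B|  [with C=6, B=0]  = 6
Z = |W - Y|  [with W=6, Y=1]  = 5

5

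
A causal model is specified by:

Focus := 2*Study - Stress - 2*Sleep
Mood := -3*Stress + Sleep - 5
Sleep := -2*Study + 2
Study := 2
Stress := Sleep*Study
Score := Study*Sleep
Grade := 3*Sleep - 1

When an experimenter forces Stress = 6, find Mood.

-25

The intervention breaks the incoming arrows to Stress: Stress := Sleep*Study no longer applies, and Stress = 6.
Sleep = -2*Study + 2  [with Study=2]  = -2
Mood = -3*Stress + Sleep - 5  [with Stress=6, Sleep=-2]  = -25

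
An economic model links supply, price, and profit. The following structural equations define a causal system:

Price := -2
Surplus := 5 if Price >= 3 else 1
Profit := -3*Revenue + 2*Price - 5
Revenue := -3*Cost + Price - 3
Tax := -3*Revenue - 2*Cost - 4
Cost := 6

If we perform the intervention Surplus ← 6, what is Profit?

do(Surplus=6) replaces the equation Surplus := 5 if Price >= 3 else 1 with the constant Surplus = 6.
Since Profit is not a descendant of the intervened variable, it is unaffected.
Revenue = -3*Cost + Price - 3  [with Cost=6, Price=-2]  = -23
Profit = -3*Revenue + 2*Price - 5  [with Revenue=-23, Price=-2]  = 60

60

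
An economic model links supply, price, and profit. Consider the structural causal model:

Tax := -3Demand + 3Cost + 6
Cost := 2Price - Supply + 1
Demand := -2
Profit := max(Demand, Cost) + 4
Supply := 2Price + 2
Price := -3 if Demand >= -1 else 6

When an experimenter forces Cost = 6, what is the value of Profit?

Under do(Cost=6), the mechanism Cost := 2Price - Supply + 1 is discarded; Cost is fixed at 6.
Profit = max(Demand, Cost) + 4  [with Demand=-2, Cost=6]  = 10

10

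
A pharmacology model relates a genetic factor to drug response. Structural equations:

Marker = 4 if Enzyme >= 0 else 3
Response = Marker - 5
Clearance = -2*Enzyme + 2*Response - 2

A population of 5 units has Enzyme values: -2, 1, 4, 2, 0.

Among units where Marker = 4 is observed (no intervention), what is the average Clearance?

-7.5

Observing Marker=4 restricts to units where Marker's equation naturally yields 4: Enzyme ∈ {1, 4, 2, 0}. In that subpopulation Clearance = -6, -12, -8, -4, mean -7.5.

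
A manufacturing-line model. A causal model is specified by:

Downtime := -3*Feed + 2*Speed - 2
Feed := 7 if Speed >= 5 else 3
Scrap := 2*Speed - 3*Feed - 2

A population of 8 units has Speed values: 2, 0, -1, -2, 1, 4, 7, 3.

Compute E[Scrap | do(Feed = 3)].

The intervention sets Feed=3 in all 8 units regardless of Speed. Recomputing Scrap per unit gives -7, -11, -13, -15, -9, -3, 3, -5; average -7.5.

-7.5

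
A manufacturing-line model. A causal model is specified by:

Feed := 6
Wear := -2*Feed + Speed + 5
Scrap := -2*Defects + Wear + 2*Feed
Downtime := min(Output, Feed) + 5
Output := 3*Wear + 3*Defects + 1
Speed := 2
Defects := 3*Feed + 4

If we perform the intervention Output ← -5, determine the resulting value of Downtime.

Intervening sets Output = -5 and removes its equation (Output := 3*Wear + 3*Defects + 1).
Downtime = min(Output, Feed) + 5  [with Output=-5, Feed=6]  = 0

0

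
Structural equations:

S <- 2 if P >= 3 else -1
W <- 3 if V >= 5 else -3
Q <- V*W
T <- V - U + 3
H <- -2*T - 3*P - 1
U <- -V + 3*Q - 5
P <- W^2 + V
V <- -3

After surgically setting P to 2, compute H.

43

The intervention breaks the incoming arrows to P: P <- W^2 + V no longer applies, and P = 2.
W = 3 if V >= 5 else -3  [with V=-3]  = -3
Q = V*W  [with V=-3, W=-3]  = 9
U = -V + 3*Q - 5  [with V=-3, Q=9]  = 25
T = V - U + 3  [with V=-3, U=25]  = -25
H = -2*T - 3*P - 1  [with T=-25, P=2]  = 43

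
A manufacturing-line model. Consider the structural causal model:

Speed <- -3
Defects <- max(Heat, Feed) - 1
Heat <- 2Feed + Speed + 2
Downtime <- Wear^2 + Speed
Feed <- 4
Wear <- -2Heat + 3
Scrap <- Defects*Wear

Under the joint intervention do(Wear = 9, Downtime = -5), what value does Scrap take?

The joint intervention fixes Wear = 9, Downtime = -5, removing each variable's own equation.
Heat = 2Feed + Speed + 2  [with Feed=4, Speed=-3]  = 7
Defects = max(Heat, Feed) - 1  [with Heat=7, Feed=4]  = 6
Scrap = Defects*Wear  [with Defects=6, Wear=9]  = 54

54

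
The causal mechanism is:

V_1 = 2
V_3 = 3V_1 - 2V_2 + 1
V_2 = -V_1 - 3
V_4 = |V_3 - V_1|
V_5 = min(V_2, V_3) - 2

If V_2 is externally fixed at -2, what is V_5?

do(V_2=-2) replaces the equation V_2 = -V_1 - 3 with the constant V_2 = -2.
V_3 = 3V_1 - 2V_2 + 1  [with V_1=2, V_2=-2]  = 11
V_5 = min(V_2, V_3) - 2  [with V_2=-2, V_3=11]  = -4

-4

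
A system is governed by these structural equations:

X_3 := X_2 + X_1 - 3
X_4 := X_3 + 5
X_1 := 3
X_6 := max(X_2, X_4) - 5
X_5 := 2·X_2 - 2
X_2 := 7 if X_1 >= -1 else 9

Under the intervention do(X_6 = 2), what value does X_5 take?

do(X_6=2) replaces the equation X_6 := max(X_2, X_4) - 5 with the constant X_6 = 2.
Since X_5 is not a descendant of the intervened variable, it is unaffected.
X_2 = 7 if X_1 >= -1 else 9  [with X_1=3]  = 7
X_5 = 2·X_2 - 2  [with X_2=7]  = 12

12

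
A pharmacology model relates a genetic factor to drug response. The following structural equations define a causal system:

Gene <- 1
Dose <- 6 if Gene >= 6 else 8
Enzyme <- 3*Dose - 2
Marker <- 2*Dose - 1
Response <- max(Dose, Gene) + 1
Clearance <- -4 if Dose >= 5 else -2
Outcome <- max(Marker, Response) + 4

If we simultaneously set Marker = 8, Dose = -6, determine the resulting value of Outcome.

12

Under do(Marker = 8, Dose = -6), each intervened variable's structural equation is replaced by its fixed value.
Response = max(Dose, Gene) + 1  [with Dose=-6, Gene=1]  = 2
Outcome = max(Marker, Response) + 4  [with Marker=8, Response=2]  = 12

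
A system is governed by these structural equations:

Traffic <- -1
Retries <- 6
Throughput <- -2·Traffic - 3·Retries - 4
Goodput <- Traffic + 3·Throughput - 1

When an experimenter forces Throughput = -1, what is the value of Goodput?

-5

The intervention breaks the incoming arrows to Throughput: Throughput <- -2·Traffic - 3·Retries - 4 no longer applies, and Throughput = -1.
Goodput = Traffic + 3·Throughput - 1  [with Traffic=-1, Throughput=-1]  = -5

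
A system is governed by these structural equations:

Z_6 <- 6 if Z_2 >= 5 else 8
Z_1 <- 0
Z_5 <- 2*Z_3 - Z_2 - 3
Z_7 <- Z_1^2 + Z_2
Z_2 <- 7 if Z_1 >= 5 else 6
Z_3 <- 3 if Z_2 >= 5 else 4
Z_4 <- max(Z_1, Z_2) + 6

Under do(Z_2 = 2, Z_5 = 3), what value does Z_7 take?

2

The joint intervention fixes Z_2 = 2, Z_5 = 3, removing each variable's own equation.
Z_7 = Z_1^2 + Z_2  [with Z_1=0, Z_2=2]  = 2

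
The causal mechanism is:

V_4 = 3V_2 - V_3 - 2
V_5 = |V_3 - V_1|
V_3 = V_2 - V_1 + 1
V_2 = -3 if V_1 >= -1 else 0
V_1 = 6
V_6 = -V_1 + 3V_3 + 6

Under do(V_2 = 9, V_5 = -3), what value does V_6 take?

12

Setting V_2 = 9, V_5 = -3 by intervention discards those variables' equations.
V_3 = V_2 - V_1 + 1  [with V_2=9, V_1=6]  = 4
V_6 = -V_1 + 3V_3 + 6  [with V_1=6, V_3=4]  = 12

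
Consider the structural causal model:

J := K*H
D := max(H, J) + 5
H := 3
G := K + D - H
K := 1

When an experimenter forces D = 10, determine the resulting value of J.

Under do(D=10), the mechanism D := max(H, J) + 5 is discarded; D is fixed at 10.
Since J is not a descendant of the intervened variable, it is unaffected.
J = K*H  [with K=1, H=3]  = 3

3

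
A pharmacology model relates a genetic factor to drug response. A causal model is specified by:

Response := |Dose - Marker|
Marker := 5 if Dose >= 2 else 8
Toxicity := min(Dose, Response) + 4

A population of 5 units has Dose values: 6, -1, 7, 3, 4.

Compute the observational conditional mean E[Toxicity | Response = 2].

6

Observing Response=2 restricts to units where Response's equation naturally yields 2: Dose ∈ {7, 3}. In that subpopulation Toxicity = 6, 6, mean 6.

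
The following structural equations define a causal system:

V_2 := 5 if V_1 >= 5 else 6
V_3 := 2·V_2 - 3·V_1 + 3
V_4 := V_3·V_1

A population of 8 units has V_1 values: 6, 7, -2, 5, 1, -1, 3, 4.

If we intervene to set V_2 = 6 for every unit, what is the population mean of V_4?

-9.75

Under do(V_2=6), V_2's equation is replaced by V_2=6 for every unit. Per-unit V_4: -18, -42, -42, 0, 12, -18, 18, 12. Mean = -9.75.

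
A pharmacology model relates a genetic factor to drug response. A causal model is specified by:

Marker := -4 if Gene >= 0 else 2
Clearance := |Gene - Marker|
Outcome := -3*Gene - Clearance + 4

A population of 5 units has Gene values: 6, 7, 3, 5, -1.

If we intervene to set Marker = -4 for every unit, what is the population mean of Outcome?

Under do(Marker=-4), Marker's equation is replaced by Marker=-4 for every unit. Per-unit Outcome: -24, -28, -12, -20, 4. Mean = -16.

-16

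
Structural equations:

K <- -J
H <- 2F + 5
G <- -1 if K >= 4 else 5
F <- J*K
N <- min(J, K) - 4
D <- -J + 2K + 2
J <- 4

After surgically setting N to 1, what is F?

The intervention breaks the incoming arrows to N: N <- min(J, K) - 4 no longer applies, and N = 1.
F is not downstream of the intervention, so its value is determined by the original equations.
K = -J  [with J=4]  = -4
F = J*K  [with J=4, K=-4]  = -16

-16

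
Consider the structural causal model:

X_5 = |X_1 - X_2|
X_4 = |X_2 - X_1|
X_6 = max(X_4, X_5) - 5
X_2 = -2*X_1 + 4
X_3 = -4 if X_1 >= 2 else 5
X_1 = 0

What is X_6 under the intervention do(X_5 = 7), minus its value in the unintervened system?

The intervention breaks the incoming arrows to X_5: X_5 = |X_1 - X_2| no longer applies, and X_5 = 7.
X_2 = -2*X_1 + 4  [with X_1=0]  = 4
X_4 = |X_2 - X_1|  [with X_2=4, X_1=0]  = 4
X_6 = max(X_4, X_5) - 5  [with X_4=4, X_5=7]  = 2
Without intervention: X_2 = -2*X_1 + 4  [with X_1=0]  = 4; X_4 = |X_2 - X_1|  [with X_2=4, X_1=0]  = 4; X_5 = |X_1 - X_2|  [with X_1=0, X_2=4]  = 4; X_6 = max(X_4, X_5) - 5  [with X_4=4, X_5=4]  = -1.
Change = 2 − (-1) = 3.

3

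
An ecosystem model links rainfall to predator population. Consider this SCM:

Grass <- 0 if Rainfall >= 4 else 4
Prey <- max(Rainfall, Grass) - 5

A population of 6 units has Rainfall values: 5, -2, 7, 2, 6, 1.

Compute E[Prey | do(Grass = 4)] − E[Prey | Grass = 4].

1

Every unit gets Grass=4 under the intervention. Prey values become 0, -1, 2, -1, 1, -1; E[Prey|do(Grass=4)] = 0.
E[Prey|Grass=4] averages over only the 3 units with Grass=4 (Rainfall = -2, 2, 1): Prey = -1, -1, -1, mean -1.
Difference = 0 − (-1) = 1.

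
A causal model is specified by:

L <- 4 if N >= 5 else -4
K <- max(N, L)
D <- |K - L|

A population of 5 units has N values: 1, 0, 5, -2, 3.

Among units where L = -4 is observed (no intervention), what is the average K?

0.5

Observing L=-4 restricts to units where L's equation naturally yields -4: N ∈ {1, 0, -2, 3}. In that subpopulation K = 1, 0, -2, 3, mean 0.5.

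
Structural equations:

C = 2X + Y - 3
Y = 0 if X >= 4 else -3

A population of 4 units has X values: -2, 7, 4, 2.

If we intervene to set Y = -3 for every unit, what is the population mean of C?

do(Y=-3) breaks Y's dependence on X. With Y=-3 fixed, C across the units is -10, 8, 2, -2, mean -0.5.

-0.5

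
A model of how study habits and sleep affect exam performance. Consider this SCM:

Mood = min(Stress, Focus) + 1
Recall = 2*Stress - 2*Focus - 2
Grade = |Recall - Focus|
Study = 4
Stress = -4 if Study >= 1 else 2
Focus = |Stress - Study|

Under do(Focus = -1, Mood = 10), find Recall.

Setting Focus = -1, Mood = 10 by intervention discards those variables' equations.
Stress = -4 if Study >= 1 else 2  [with Study=4]  = -4
Recall = 2*Stress - 2*Focus - 2  [with Stress=-4, Focus=-1]  = -8

-8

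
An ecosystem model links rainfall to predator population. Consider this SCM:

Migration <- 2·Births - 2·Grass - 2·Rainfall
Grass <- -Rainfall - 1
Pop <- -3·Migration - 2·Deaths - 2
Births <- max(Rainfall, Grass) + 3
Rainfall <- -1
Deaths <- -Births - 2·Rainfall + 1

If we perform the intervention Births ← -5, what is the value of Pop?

6

The intervention breaks the incoming arrows to Births: Births <- max(Rainfall, Grass) + 3 no longer applies, and Births = -5.
Grass = -Rainfall - 1  [with Rainfall=-1]  = 0
Deaths = -Births - 2·Rainfall + 1  [with Births=-5, Rainfall=-1]  = 8
Migration = 2·Births - 2·Grass - 2·Rainfall  [with Births=-5, Grass=0, Rainfall=-1]  = -8
Pop = -3·Migration - 2·Deaths - 2  [with Migration=-8, Deaths=8]  = 6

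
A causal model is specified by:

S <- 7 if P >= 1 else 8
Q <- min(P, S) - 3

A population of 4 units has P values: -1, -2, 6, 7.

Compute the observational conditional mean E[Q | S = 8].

Observing S=8 restricts to units where S's equation naturally yields 8: P ∈ {-1, -2}. In that subpopulation Q = -4, -5, mean -4.5.

-4.5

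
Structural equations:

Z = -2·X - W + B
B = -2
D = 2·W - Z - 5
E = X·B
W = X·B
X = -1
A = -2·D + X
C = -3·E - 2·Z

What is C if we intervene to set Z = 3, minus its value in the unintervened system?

-10

do(Z=3) replaces the equation Z = -2·X - W + B with the constant Z = 3.
E = X·B  [with X=-1, B=-2]  = 2
C = -3·E - 2·Z  [with E=2, Z=3]  = -12
Without intervention: W = X·B  [with X=-1, B=-2]  = 2; Z = -2·X - W + B  [with X=-1, W=2, B=-2]  = -2; E = X·B  [with X=-1, B=-2]  = 2; C = -3·E - 2·Z  [with E=2, Z=-2]  = -2.
Change = -12 − (-2) = -10.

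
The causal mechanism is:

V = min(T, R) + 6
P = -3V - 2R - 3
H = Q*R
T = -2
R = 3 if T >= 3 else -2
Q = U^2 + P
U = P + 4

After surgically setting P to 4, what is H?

The intervention breaks the incoming arrows to P: P = -3V - 2R - 3 no longer applies, and P = 4.
R = 3 if T >= 3 else -2  [with T=-2]  = -2
U = P + 4  [with P=4]  = 8
Q = U^2 + P  [with U=8, P=4]  = 68
H = Q*R  [with Q=68, R=-2]  = -136

-136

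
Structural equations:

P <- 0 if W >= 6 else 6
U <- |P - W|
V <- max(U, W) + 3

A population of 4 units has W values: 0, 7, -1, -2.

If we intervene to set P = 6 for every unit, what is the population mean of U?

5.5

The intervention sets P=6 in all 4 units regardless of W. Recomputing U per unit gives 6, 1, 7, 8; average 5.5.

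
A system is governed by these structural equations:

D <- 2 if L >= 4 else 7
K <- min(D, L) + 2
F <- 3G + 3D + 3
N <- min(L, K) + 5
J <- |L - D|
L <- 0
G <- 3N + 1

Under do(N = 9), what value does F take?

Under do(N=9), the mechanism N <- min(L, K) + 5 is discarded; N is fixed at 9.
D = 2 if L >= 4 else 7  [with L=0]  = 7
G = 3N + 1  [with N=9]  = 28
F = 3G + 3D + 3  [with G=28, D=7]  = 108

108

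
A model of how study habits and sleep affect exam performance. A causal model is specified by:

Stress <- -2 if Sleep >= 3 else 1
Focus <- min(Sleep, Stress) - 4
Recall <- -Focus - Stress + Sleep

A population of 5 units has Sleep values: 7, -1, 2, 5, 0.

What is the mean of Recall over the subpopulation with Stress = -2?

14

Conditioning on Stress=-2 selects the 2 unit(s) with Sleep ∈ {7, 5}. Their Recall values: 15, 13. Mean = 14.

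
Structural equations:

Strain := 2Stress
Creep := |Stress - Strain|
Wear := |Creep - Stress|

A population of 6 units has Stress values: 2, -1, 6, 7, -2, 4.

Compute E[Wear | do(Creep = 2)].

The intervention sets Creep=2 in all 6 units regardless of Stress. Recomputing Wear per unit gives 0, 3, 4, 5, 4, 2; average 3.

3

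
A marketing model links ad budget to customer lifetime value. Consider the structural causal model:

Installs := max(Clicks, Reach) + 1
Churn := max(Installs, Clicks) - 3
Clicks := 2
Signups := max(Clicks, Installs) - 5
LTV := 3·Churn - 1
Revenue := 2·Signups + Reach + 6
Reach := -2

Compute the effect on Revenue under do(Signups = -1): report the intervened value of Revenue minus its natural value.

Under do(Signups=-1), the mechanism Signups := max(Clicks, Installs) - 5 is discarded; Signups is fixed at -1.
Revenue = 2·Signups + Reach + 6  [with Signups=-1, Reach=-2]  = 2
Without intervention: Installs = max(Clicks, Reach) + 1  [with Clicks=2, Reach=-2]  = 3; Signups = max(Clicks, Installs) - 5  [with Clicks=2, Installs=3]  = -2; Revenue = 2·Signups + Reach + 6  [with Signups=-2, Reach=-2]  = 0.
Change = 2 − 0 = 2.

2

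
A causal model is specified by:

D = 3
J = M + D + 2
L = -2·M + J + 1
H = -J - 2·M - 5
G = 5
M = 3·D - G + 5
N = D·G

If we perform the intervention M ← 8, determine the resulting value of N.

do(M=8) replaces the equation M = 3·D - G + 5 with the constant M = 8.
N is not downstream of the intervention, so its value is determined by the original equations.
N = D·G  [with D=3, G=5]  = 15

15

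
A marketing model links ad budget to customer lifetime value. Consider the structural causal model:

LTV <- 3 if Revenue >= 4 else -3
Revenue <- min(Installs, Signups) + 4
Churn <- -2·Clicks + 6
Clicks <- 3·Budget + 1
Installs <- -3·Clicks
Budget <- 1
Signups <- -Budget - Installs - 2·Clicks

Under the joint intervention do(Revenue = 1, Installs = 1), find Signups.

Under do(Revenue = 1, Installs = 1), each intervened variable's structural equation is replaced by its fixed value.
Clicks = 3·Budget + 1  [with Budget=1]  = 4
Signups = -Budget - Installs - 2·Clicks  [with Budget=1, Installs=1, Clicks=4]  = -10

-10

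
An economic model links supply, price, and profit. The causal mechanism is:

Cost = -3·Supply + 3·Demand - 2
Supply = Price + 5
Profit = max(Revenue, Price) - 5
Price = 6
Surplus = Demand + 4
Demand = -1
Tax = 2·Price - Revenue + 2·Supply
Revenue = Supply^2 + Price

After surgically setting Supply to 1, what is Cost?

The intervention breaks the incoming arrows to Supply: Supply = Price + 5 no longer applies, and Supply = 1.
Cost = -3·Supply + 3·Demand - 2  [with Supply=1, Demand=-1]  = -8

-8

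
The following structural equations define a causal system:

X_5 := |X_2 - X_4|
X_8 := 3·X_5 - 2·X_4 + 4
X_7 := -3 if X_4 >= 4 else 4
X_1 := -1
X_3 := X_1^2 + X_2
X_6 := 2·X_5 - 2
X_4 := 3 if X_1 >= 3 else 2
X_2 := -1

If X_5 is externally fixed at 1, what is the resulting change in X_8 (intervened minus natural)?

do(X_5=1) replaces the equation X_5 := |X_2 - X_4| with the constant X_5 = 1.
X_4 = 3 if X_1 >= 3 else 2  [with X_1=-1]  = 2
X_8 = 3·X_5 - 2·X_4 + 4  [with X_5=1, X_4=2]  = 3
Without intervention: X_4 = 3 if X_1 >= 3 else 2  [with X_1=-1]  = 2; X_5 = |X_2 - X_4|  [with X_2=-1, X_4=2]  = 3; X_8 = 3·X_5 - 2·X_4 + 4  [with X_5=3, X_4=2]  = 9.
Change = 3 − 9 = -6.

-6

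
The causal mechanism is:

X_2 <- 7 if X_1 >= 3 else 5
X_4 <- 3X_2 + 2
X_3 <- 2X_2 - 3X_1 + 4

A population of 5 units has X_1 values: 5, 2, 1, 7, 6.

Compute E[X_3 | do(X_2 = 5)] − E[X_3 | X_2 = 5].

-8.1

Under do(X_2=5), X_2's equation is replaced by X_2=5 for every unit. Per-unit X_3: -1, 8, 11, -7, -4. Mean = 1.4.
Conditioning on X_2=5 selects the 2 unit(s) with X_1 ∈ {2, 1}. Their X_3 values: 8, 11. Mean = 9.5.
Difference = 1.4 − 9.5 = -8.1.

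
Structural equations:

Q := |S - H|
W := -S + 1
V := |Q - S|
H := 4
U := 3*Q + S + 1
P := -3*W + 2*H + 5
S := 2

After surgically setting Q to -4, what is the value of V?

The intervention breaks the incoming arrows to Q: Q := |S - H| no longer applies, and Q = -4.
V = |Q - S|  [with Q=-4, S=2]  = 6

6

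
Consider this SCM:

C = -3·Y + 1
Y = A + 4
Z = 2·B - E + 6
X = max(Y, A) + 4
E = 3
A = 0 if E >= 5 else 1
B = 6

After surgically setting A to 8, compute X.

16

do(A=8) replaces the equation A = 0 if E >= 5 else 1 with the constant A = 8.
Y = A + 4  [with A=8]  = 12
X = max(Y, A) + 4  [with Y=12, A=8]  = 16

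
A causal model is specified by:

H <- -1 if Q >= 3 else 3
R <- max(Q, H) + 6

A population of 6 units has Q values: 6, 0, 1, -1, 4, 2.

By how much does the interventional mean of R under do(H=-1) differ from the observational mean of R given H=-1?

Every unit gets H=-1 under the intervention. R values become 12, 6, 7, 5, 10, 8; E[R|do(H=-1)] = 8.
E[R|H=-1] averages over only the 2 units with H=-1 (Q = 6, 4): R = 12, 10, mean 11.
Difference = 8 − 11 = -3.

-3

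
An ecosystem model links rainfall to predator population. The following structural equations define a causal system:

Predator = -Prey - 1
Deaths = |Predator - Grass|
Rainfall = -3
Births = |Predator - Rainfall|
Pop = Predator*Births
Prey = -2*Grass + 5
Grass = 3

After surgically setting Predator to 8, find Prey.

-1

Under do(Predator=8), the mechanism Predator = -Prey - 1 is discarded; Predator is fixed at 8.
Since Prey is not a descendant of the intervened variable, it is unaffected.
Prey = -2*Grass + 5  [with Grass=3]  = -1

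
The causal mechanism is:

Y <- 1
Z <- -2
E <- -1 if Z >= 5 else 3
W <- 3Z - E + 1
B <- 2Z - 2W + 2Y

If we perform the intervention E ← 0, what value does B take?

8

do(E=0) replaces the equation E <- -1 if Z >= 5 else 3 with the constant E = 0.
W = 3Z - E + 1  [with Z=-2, E=0]  = -5
B = 2Z - 2W + 2Y  [with Z=-2, W=-5, Y=1]  = 8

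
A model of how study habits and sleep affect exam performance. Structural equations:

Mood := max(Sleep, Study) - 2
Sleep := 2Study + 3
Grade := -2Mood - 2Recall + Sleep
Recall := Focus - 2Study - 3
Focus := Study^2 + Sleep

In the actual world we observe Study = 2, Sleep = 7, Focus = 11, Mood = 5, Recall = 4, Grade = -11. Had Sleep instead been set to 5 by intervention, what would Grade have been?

-5

Under do(Sleep=5), the mechanism Sleep := 2Study + 3 is discarded; Sleep is fixed at 5.
Focus = Study^2 + Sleep  [with Study=2, Sleep=5]  = 9
Mood = max(Sleep, Study) - 2  [with Sleep=5, Study=2]  = 3
Recall = Focus - 2Study - 3  [with Focus=9, Study=2]  = 2
Grade = -2Mood - 2Recall + Sleep  [with Mood=3, Recall=2, Sleep=5]  = -5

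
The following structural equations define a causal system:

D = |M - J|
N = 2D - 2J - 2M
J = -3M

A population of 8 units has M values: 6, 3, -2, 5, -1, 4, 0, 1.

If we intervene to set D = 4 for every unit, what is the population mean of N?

16

Every unit gets D=4 under the intervention. N values become 32, 20, 0, 28, 4, 24, 8, 12; E[N|do(D=4)] = 16.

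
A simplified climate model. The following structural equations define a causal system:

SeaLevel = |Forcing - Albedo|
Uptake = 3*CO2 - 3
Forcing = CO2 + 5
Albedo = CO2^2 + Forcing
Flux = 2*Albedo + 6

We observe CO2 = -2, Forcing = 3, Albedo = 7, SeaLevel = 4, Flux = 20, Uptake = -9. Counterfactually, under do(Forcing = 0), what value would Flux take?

do(Forcing=0) replaces the equation Forcing = CO2 + 5 with the constant Forcing = 0.
Albedo = CO2^2 + Forcing  [with CO2=-2, Forcing=0]  = 4
Flux = 2*Albedo + 6  [with Albedo=4]  = 14

14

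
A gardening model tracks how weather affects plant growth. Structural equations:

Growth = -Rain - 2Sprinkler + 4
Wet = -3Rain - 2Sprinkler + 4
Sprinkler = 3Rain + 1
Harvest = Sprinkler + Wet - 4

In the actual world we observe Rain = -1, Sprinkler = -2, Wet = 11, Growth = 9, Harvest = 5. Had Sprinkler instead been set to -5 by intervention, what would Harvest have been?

do(Sprinkler=-5) replaces the equation Sprinkler = 3Rain + 1 with the constant Sprinkler = -5.
Wet = -3Rain - 2Sprinkler + 4  [with Rain=-1, Sprinkler=-5]  = 17
Harvest = Sprinkler + Wet - 4  [with Sprinkler=-5, Wet=17]  = 8

8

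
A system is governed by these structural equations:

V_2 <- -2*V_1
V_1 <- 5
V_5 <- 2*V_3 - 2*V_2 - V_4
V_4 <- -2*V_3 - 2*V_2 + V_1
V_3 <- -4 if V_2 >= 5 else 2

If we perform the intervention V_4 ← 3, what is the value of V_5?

21

Intervening sets V_4 = 3 and removes its equation (V_4 <- -2*V_3 - 2*V_2 + V_1).
V_2 = -2*V_1  [with V_1=5]  = -10
V_3 = -4 if V_2 >= 5 else 2  [with V_2=-10]  = 2
V_5 = 2*V_3 - 2*V_2 - V_4  [with V_3=2, V_2=-10, V_4=3]  = 21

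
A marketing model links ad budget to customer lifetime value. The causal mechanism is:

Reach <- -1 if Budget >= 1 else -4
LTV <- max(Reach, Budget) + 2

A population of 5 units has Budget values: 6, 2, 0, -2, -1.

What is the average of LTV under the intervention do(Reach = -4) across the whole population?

do(Reach=-4) breaks Reach's dependence on Budget. With Reach=-4 fixed, LTV across the units is 8, 4, 2, 0, 1, mean 3.

3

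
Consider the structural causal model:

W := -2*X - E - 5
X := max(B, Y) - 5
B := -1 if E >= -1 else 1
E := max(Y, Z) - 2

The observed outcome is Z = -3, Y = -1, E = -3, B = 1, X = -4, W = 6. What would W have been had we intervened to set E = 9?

-2

The intervention breaks the incoming arrows to E: E := max(Y, Z) - 2 no longer applies, and E = 9.
B = -1 if E >= -1 else 1  [with E=9]  = -1
X = max(B, Y) - 5  [with B=-1, Y=-1]  = -6
W = -2*X - E - 5  [with X=-6, E=9]  = -2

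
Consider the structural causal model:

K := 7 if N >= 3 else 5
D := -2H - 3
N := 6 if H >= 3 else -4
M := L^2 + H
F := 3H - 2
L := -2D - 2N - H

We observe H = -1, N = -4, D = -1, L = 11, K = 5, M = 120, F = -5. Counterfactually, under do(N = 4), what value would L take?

Under do(N=4), the mechanism N := 6 if H >= 3 else -4 is discarded; N is fixed at 4.
D = -2H - 3  [with H=-1]  = -1
L = -2D - 2N - H  [with D=-1, N=4, H=-1]  = -5

-5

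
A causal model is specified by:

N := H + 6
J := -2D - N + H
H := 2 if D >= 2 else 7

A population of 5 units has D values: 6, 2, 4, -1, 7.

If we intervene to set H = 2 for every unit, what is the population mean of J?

do(H=2) breaks H's dependence on D. With H=2 fixed, J across the units is -18, -10, -14, -4, -20, mean -13.2.

-13.2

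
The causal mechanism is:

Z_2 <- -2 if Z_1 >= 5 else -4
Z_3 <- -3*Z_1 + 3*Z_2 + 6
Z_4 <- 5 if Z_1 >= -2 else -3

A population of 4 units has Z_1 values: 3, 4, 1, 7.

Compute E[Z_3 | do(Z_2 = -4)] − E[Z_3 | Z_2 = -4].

The intervention sets Z_2=-4 in all 4 units regardless of Z_1. Recomputing Z_3 per unit gives -15, -18, -9, -27; average -17.25.
E[Z_3|Z_2=-4] averages over only the 3 units with Z_2=-4 (Z_1 = 3, 4, 1): Z_3 = -15, -18, -9, mean -14.
Difference = -17.25 − (-14) = -3.25.

-3.25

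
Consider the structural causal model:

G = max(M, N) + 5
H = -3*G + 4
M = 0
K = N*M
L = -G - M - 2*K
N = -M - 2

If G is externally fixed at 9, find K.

0

Under do(G=9), the mechanism G = max(M, N) + 5 is discarded; G is fixed at 9.
Since K is not a descendant of the intervened variable, it is unaffected.
N = -M - 2  [with M=0]  = -2
K = N*M  [with N=-2, M=0]  = 0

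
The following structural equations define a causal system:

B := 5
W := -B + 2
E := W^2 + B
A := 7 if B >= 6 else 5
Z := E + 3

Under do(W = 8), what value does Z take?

72

do(W=8) replaces the equation W := -B + 2 with the constant W = 8.
E = W^2 + B  [with W=8, B=5]  = 69
Z = E + 3  [with E=69]  = 72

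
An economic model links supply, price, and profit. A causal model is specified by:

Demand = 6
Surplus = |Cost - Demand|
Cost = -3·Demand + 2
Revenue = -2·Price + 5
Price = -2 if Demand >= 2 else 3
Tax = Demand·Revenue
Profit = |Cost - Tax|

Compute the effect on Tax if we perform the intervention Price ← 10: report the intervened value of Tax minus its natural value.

-144

do(Price=10) replaces the equation Price = -2 if Demand >= 2 else 3 with the constant Price = 10.
Revenue = -2·Price + 5  [with Price=10]  = -15
Tax = Demand·Revenue  [with Demand=6, Revenue=-15]  = -90
Without intervention: Price = -2 if Demand >= 2 else 3  [with Demand=6]  = -2; Revenue = -2·Price + 5  [with Price=-2]  = 9; Tax = Demand·Revenue  [with Demand=6, Revenue=9]  = 54.
Change = -90 − 54 = -144.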